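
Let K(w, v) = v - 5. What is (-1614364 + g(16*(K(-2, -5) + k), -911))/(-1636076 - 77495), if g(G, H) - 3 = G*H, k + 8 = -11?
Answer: 1191657/1713571 ≈ 0.69542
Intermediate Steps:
k = -19 (k = -8 - 11 = -19)
K(w, v) = -5 + v
g(G, H) = 3 + G*H
(-1614364 + g(16*(K(-2, -5) + k), -911))/(-1636076 - 77495) = (-1614364 + (3 + (16*((-5 - 5) - 19))*(-911)))/(-1636076 - 77495) = (-1614364 + (3 + (16*(-10 - 19))*(-911)))/(-1713571) = (-1614364 + (3 + (16*(-29))*(-911)))*(-1/1713571) = (-1614364 + (3 - 464*(-911)))*(-1/1713571) = (-1614364 + (3 + 422704))*(-1/1713571) = (-1614364 + 422707)*(-1/1713571) = -1191657*(-1/1713571) = 1191657/1713571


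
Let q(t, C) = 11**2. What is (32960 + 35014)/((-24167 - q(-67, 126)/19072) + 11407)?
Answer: -1296400128/243358841 ≈ -5.3271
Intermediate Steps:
q(t, C) = 121
(32960 + 35014)/((-24167 - q(-67, 126)/19072) + 11407) = (32960 + 35014)/((-24167 - 121/19072) + 11407) = 67974/((-24167 - 121/19072) + 11407) = 67974/(-460913145/19072 + 11407) = 67974/(-243358841/19072) = 67974*(-19072/243358841) = -1296400128/243358841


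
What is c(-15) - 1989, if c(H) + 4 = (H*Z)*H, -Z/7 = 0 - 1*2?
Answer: 1157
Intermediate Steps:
Z = 14 (Z = -7*(0 - 1*2) = -7*(0 - 2) = -7*(-2) = 14)
c(H) = -4 + 14*H² (c(H) = -4 + (H*14)*H = -4 + (14*H)*H = -4 + 14*H²)
c(-15) - 1989 = (-4 + 14*(-15)²) - 1989 = (-4 + 14*225) - 1989 = (-4 + 3150) - 1989 = 3146 - 1989 = 1157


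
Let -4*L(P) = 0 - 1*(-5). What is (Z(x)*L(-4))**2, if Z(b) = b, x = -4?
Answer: 25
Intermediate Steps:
L(P) = -5/4 (L(P) = -(0 - 1*(-5))/4 = -(0 + 5)/4 = -1/4*5 = -5/4)
(Z(x)*L(-4))**2 = (-4*(-5/4))**2 = 5**2 = 25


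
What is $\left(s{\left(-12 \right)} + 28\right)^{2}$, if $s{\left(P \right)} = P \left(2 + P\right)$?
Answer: $21904$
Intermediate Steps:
$\left(s{\left(-12 \right)} + 28\right)^{2} = \left(- 12 \left(2 - 12\right) + 28\right)^{2} = \left(\left(-12\right) \left(-10\right) + 28\right)^{2} = \left(120 + 28\right)^{2} = 148^{2} = 21904$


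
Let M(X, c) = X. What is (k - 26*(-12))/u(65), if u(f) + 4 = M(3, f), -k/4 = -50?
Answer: -512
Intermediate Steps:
k = 200 (k = -4*(-50) = 200)
u(f) = -1 (u(f) = -4 + 3 = -1)
(k - 26*(-12))/u(65) = (200 - 26*(-12))/(-1) = (200 + 312)*(-1) = 512*(-1) = -512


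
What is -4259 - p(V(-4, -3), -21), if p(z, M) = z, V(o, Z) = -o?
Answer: -4263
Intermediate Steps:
-4259 - p(V(-4, -3), -21) = -4259 - (-1)*(-4) = -4259 - 1*4 = -4259 - 4 = -4263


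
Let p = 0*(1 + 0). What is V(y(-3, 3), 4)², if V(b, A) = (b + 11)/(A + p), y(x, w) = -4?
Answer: 49/16 ≈ 3.0625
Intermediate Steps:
p = 0 (p = 0*1 = 0)
V(b, A) = (11 + b)/A (V(b, A) = (b + 11)/(A + 0) = (11 + b)/A)
V(y(-3, 3), 4)² = ((11 - 4)/4)² = ((¼)*7)² = (7/4)² = 49/16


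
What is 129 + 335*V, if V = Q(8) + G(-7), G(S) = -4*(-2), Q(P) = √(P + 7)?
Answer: 2809 + 335*√15 ≈ 4106.5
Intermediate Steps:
Q(P) = √(7 + P)
G(S) = 8
V = 8 + √15 (V = √(7 + 8) + 8 = √15 + 8 = 8 + √15 ≈ 11.873)
129 + 335*V = 129 + 335*(8 + √15) = 129 + (2680 + 335*√15) = 2809 + 335*√15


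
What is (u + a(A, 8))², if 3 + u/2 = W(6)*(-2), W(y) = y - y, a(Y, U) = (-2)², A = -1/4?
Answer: 4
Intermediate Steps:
A = -¼ (A = -1*¼ = -¼ ≈ -0.25000)
a(Y, U) = 4
W(y) = 0
u = -6 (u = -6 + 2*(0*(-2)) = -6 + 2*0 = -6 + 0 = -6)
(u + a(A, 8))² = (-6 + 4)² = (-2)² = 4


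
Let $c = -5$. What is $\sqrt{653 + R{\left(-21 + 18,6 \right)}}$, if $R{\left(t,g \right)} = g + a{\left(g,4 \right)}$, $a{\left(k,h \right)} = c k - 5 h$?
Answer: $\sqrt{609} \approx 24.678$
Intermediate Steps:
$a{\left(k,h \right)} = - 5 h - 5 k$ ($a{\left(k,h \right)} = - 5 k - 5 h = - 5 h - 5 k$)
$R{\left(t,g \right)} = -20 - 4 g$ ($R{\left(t,g \right)} = g - \left(20 + 5 g\right) = -20 - 4 g$)
$\sqrt{653 + R{\left(-21 + 18,6 \right)}} = \sqrt{653 - 44} = \sqrt{609}$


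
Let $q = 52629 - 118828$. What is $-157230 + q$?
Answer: $-223429$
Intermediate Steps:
$q = -66199$
$-157230 + q = -157230 - 66199 = -223429$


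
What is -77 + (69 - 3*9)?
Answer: -35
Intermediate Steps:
-77 + (69 - 3*9) = -77 + (69 - 27) = -77 + 42 = -35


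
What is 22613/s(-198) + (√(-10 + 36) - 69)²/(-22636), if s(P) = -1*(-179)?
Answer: 511010995/4051844 + 69*√26/11318 ≈ 126.15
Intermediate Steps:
s(P) = 179
22613/s(-198) + (√(-10 + 36) - 69)²/(-22636) = 22613/179 + (√(-10 + 36) - 69)²/(-22636) = 22613*(1/179) + (√26 - 69)²*(-1/22636) = 22613/179 + (-69 + √26)²*(-1/22636) = 22613/179 - (-69 + √26)²/22636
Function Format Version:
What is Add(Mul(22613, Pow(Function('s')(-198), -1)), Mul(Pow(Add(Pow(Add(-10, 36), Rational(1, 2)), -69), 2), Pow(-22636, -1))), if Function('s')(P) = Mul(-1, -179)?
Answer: Add(Rational(511010995, 4051844), Mul(Rational(69, 11318), Pow(26, Rational(1, 2)))) ≈ 126.15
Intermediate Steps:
Function('s')(P) = 179
Add(Mul(22613, Pow(Function('s')(-198), -1)), Mul(Pow(Add(Pow(Add(-10, 36), Rational(1, 2)), -69), 2), Pow(-22636, -1))) = Add(Mul(22613, Pow(179, -1)), Mul(Pow(Add(Pow(Add(-10, 36), Rational(1, 2)), -69), 2), Pow(-22636, -1))) = Add(Mul(22613, Rational(1, 179)), Mul(Pow(Add(Pow(26, Rational(1, 2)), -69), 2), Rational(-1, 22636))) = Add(Rational(22613, 179), Mul(Pow(Add(-69, Pow(26, Rational(1, 2))), 2), Rational(-1, 22636))) = Add(Rational(22613, 179), Mul(Rational(-1, 22636), Pow(Add(-69, Pow(26, Rational(1, 2))), 2)))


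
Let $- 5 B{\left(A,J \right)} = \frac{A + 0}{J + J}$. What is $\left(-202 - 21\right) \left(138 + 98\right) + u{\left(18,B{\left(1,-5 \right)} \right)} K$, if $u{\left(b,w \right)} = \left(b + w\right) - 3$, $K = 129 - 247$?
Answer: $- \frac{1360009}{25} \approx -54400.0$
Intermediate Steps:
$K = -118$ ($K = 129 - 247 = -118$)
$B{\left(A,J \right)} = - \frac{A}{10 J}$ ($B{\left(A,J \right)} = - \frac{\left(A + 0\right) \frac{1}{J + J}}{5} = - \frac{A \frac{1}{2 J}}{5} = - \frac{\frac{1}{2} A \frac{1}{J}}{5} = - \frac{A}{10 J}$)
$u{\left(b,w \right)} = -3 + b + w$
$\left(-202 - 21\right) \left(138 + 98\right) + u{\left(18,B{\left(1,-5 \right)} \right)} K = \left(-202 - 21\right) \left(138 + 98\right) + \left(-3 + 18 - \frac{1}{10 \left(-5\right)}\right) \left(-118\right) = \left(-223\right) 236 + \left(-3 + 18 - \frac{1}{10} \left(- \frac{1}{5}\right)\right) \left(-118\right) = -52628 + \left(-3 + 18 + \frac{1}{50}\right) \left(-118\right) = -52628 + \frac{751}{50} \left(-118\right) = -52628 - \frac{44309}{25} = - \frac{1360009}{25}$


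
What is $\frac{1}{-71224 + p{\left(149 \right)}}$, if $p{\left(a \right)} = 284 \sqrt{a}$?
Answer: $- \frac{8903}{632605054} - \frac{71 \sqrt{149}}{1265210108} \approx -1.4759 \cdot 10^{-5}$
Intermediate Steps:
$\frac{1}{-71224 + p{\left(149 \right)}} = \frac{1}{-71224 + 284 \sqrt{149}}$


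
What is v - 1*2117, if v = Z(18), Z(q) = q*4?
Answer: -2045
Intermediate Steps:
Z(q) = 4*q
v = 72 (v = 4*18 = 72)
v - 1*2117 = 72 - 1*2117 = 72 - 2117 = -2045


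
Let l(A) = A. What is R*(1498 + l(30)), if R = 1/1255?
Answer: 1528/1255 ≈ 1.2175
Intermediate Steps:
R = 1/1255 ≈ 0.00079681
R*(1498 + l(30)) = (1498 + 30)/1255 = (1/1255)*1528 = 1528/1255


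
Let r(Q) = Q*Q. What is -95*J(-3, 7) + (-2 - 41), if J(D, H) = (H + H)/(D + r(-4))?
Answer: -1889/13 ≈ -145.31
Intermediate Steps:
r(Q) = Q²
J(D, H) = 2*H/(16 + D) (J(D, H) = (H + H)/(D + (-4)²) = (2*H)/(D + 16) = (2*H)/(16 + D) = 2*H/(16 + D))
-95*J(-3, 7) + (-2 - 41) = -190*7/(16 - 3) + (-2 - 41) = -190*7/13 - 43 = -95*14/13 - 43 = -1330/13 - 43 = -1889/13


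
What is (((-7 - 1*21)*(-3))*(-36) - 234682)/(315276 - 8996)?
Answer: -118853/153140 ≈ -0.77611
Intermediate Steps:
(((-7 - 1*21)*(-3))*(-36) - 234682)/(315276 - 8996) = (((-7 - 21)*(-3))*(-36) - 234682)/306280 = (-28*(-3)*(-36) - 234682)*(1/306280) = (84*(-36) - 234682)*(1/306280) = (-3024 - 234682)*(1/306280) = -237706*1/306280 = -118853/153140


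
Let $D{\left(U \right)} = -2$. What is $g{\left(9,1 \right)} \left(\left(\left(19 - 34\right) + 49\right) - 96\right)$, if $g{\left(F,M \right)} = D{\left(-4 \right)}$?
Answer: $124$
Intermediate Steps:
$g{\left(F,M \right)} = -2$
$g{\left(9,1 \right)} \left(\left(\left(19 - 34\right) + 49\right) - 96\right) = - 2 \left(\left(\left(19 - 34\right) + 49\right) - 96\right) = - 2 \left(\left(-15 + 49\right) - 96\right) = - 2 \left(34 - 96\right) = \left(-2\right) \left(-62\right) = 124$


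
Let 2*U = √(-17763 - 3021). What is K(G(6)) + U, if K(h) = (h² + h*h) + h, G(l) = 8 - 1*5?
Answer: 21 + 2*I*√1299 ≈ 21.0 + 72.083*I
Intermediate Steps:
G(l) = 3 (G(l) = 8 - 5 = 3)
U = 2*I*√1299 (U = √(-17763 - 3021)/2 = √(-20784)/2 = (4*I*√1299)/2 = 2*I*√1299 ≈ 72.083*I)
K(h) = h + 2*h² (K(h) = (h² + h²) + h = 2*h² + h = h + 2*h²)
K(G(6)) + U = 3*(1 + 2*3) + 2*I*√1299 = 3*(1 + 6) + 2*I*√1299 = 3*7 + 2*I*√1299 = 21 + 2*I*√1299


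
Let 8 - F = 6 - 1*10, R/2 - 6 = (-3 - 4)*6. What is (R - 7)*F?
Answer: -948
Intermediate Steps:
R = -72 (R = 12 + 2*((-3 - 4)*6) = 12 + 2*(-7*6) = 12 + 2*(-42) = 12 - 84 = -72)
F = 12 (F = 8 - (6 - 1*10) = 8 - (6 - 10) = 8 - 1*(-4) = 8 + 4 = 12)
(R - 7)*F = (-72 - 7)*12 = -79*12 = -948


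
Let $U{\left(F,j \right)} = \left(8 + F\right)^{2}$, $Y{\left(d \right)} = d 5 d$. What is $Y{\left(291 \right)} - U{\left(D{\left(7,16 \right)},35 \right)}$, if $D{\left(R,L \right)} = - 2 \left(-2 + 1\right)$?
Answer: $423305$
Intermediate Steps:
$D{\left(R,L \right)} = 2$ ($D{\left(R,L \right)} = \left(-2\right) \left(-1\right) = 2$)
$Y{\left(d \right)} = 5 d^{2}$ ($Y{\left(d \right)} = 5 d d = 5 d^{2}$)
$Y{\left(291 \right)} - U{\left(D{\left(7,16 \right)},35 \right)} = 5 \cdot 291^{2} - \left(8 + 2\right)^{2} = 5 \cdot 84681 - 10^{2} = 423405 - 100 = 423305$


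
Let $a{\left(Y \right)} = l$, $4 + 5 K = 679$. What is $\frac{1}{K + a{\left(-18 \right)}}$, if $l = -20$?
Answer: $\frac{1}{115} \approx 0.0086956$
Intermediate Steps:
$K = 135$ ($K = - \frac{4}{5} + \frac{1}{5} \cdot 679 = - \frac{4}{5} + \frac{679}{5} = 135$)
$a{\left(Y \right)} = -20$
$\frac{1}{K + a{\left(-18 \right)}} = \frac{1}{135 - 20} = \frac{1}{115}$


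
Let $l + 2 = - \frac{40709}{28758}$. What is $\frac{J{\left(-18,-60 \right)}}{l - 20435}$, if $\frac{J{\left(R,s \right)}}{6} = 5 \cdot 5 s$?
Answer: $\frac{51764400}{117553591} \approx 0.44035$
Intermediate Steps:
$J{\left(R,s \right)} = 150 s$ ($J{\left(R,s \right)} = 6 \cdot 5 \cdot 5 s = 6 \cdot 25 s = 150 s$)
$l = - \frac{98225}{28758}$ ($l = -2 - \frac{40709}{28758} = - \frac{98225}{28758} \approx -3.4156$)
$\frac{J{\left(-18,-60 \right)}}{l - 20435} = \frac{150 \left(-60\right)}{- \frac{98225}{28758} - 20435} = - \frac{9000}{- \frac{98225}{28758} - 20435} = - \frac{9000}{- \frac{587767955}{28758}} = \left(-9000\right) \left(- \frac{28758}{587767955}\right) = \frac{51764400}{117553591}$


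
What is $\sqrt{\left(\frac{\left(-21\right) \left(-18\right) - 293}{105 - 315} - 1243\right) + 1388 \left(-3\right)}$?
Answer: $\frac{i \sqrt{9538662}}{42} \approx 73.535 i$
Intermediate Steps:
$\sqrt{\left(\frac{\left(-21\right) \left(-18\right) - 293}{105 - 315} - 1243\right) + 1388 \left(-3\right)} = \sqrt{\left(\frac{378 - 293}{-210} - 1243\right) - 4164} = \sqrt{\left(85 \left(- \frac{1}{210}\right) - 1243\right) - 4164} = \sqrt{\left(- \frac{17}{42} - 1243\right) - 4164} = \sqrt{- \frac{52223}{42} - 4164} = \sqrt{- \frac{227111}{42}} = \frac{i \sqrt{9538662}}{42}$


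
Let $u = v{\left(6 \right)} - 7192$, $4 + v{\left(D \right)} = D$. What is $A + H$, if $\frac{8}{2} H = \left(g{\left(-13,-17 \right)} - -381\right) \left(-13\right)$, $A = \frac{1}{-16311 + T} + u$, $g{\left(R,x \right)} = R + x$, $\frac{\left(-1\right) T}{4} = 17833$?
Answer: $- \frac{2920527693}{350572} \approx -8330.8$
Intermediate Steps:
$T = -71332$ ($T = \left(-4\right) 17833 = -71332$)
$v{\left(D \right)} = -4 + D$
$u = -7190$ ($u = \left(-4 + 6\right) - 7192 = 2 - 7192 = -7190$)
$A = - \frac{630153171}{87643}$ ($A = \frac{1}{-16311 - 71332} - 7190 = \frac{1}{-87643} - 7190 = - \frac{1}{87643} - 7190 = - \frac{630153171}{87643} \approx -7190.0$)
$H = - \frac{4563}{4}$ ($H = \frac{\left(\left(-13 - 17\right) - -381\right) \left(-13\right)}{4} = \frac{\left(-30 + 381\right) \left(-13\right)}{4} = \frac{351 \left(-13\right)}{4} = \frac{1}{4} \left(-4563\right) = - \frac{4563}{4} \approx -1140.8$)
$A + H = - \frac{630153171}{87643} - \frac{4563}{4} = - \frac{2920527693}{350572}$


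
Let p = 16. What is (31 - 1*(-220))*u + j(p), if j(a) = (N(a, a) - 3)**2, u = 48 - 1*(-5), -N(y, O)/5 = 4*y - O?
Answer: 72352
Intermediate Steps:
N(y, O) = -20*y + 5*O (N(y, O) = -5*(4*y - O) = -5*(-O + 4*y) = -20*y + 5*O)
u = 53 (u = 48 + 5 = 53)
j(a) = (-3 - 15*a)**2 (j(a) = ((-20*a + 5*a) - 3)**2 = (-15*a - 3)**2 = (-3 - 15*a)**2)
(31 - 1*(-220))*u + j(p) = (31 - 1*(-220))*53 + 9*(1 + 5*16)**2 = (31 + 220)*53 + 9*(1 + 80)**2 = 251*53 + 9*81**2 = 13303 + 9*6561 = 13303 + 59049 = 72352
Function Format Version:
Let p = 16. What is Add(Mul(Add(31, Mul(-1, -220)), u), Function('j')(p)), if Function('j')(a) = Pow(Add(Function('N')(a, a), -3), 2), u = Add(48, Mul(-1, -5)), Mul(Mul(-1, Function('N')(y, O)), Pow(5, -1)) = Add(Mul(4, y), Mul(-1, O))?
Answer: 72352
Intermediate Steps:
Function('N')(y, O) = Add(Mul(-20, y), Mul(5, O)) (Function('N')(y, O) = Mul(-5, Add(Mul(4, y), Mul(-1, O))) = Mul(-5, Add(Mul(-1, O), Mul(4, y))) = Add(Mul(-20, y), Mul(5, O)))
u = 53 (u = Add(48, 5) = 53)
Function('j')(a) = Pow(Add(-3, Mul(-15, a)), 2) (Function('j')(a) = Pow(Add(Add(Mul(-20, a), Mul(5, a)), -3), 2) = Pow(Add(Mul(-15, a), -3), 2) = Pow(Add(-3, Mul(-15, a)), 2))
Add(Mul(Add(31, Mul(-1, -220)), u), Function('j')(p)) = Add(Mul(Add(31, Mul(-1, -220)), 53), Mul(9, Pow(Add(1, Mul(5, 16)), 2))) = Add(Mul(Add(31, 220), 53), Mul(9, Pow(Add(1, 80), 2))) = Add(Mul(251, 53), Mul(9, Pow(81, 2))) = Add(13303, Mul(9, 6561)) = Add(13303, 59049) = 72352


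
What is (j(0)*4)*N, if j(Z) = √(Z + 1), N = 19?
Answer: 76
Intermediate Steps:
j(Z) = √(1 + Z)
(j(0)*4)*N = (√(1 + 0)*4)*19 = (√1*4)*19 = (1*4)*19 = 4*19 = 76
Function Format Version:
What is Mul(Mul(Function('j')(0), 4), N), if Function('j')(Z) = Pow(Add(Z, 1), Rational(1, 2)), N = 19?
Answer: 76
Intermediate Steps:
Function('j')(Z) = Pow(Add(1, Z), Rational(1, 2))
Mul(Mul(Function('j')(0), 4), N) = Mul(Mul(Pow(Add(1, 0), Rational(1, 2)), 4), 19) = Mul(Mul(Pow(1, Rational(1, 2)), 4), 19) = Mul(Mul(1, 4), 19) = Mul(4, 19) = 76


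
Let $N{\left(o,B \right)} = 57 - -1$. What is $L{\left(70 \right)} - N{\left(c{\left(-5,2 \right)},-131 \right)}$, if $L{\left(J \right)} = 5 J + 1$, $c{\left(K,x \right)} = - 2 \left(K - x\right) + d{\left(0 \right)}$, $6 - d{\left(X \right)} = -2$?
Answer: $293$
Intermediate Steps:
$d{\left(X \right)} = 8$ ($d{\left(X \right)} = 6 - -2 = 6 + 2 = 8$)
$c{\left(K,x \right)} = 8 - 2 K + 2 x$ ($c{\left(K,x \right)} = - 2 \left(K - x\right) + 8 = \left(- 2 K + 2 x\right) + 8 = 8 - 2 K + 2 x$)
$L{\left(J \right)} = 1 + 5 J$
$N{\left(o,B \right)} = 58$ ($N{\left(o,B \right)} = 57 + 1 = 58$)
$L{\left(70 \right)} - N{\left(c{\left(-5,2 \right)},-131 \right)} = \left(1 + 5 \cdot 70\right) - 58 = \left(1 + 350\right) - 58 = 351 - 58 = 293$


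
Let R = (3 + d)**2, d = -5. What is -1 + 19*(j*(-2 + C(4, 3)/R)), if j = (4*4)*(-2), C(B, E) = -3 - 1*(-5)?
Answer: 911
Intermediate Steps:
C(B, E) = 2 (C(B, E) = -3 + 5 = 2)
j = -32 (j = 16*(-2) = -32)
R = 4 (R = (3 - 5)**2 = (-2)**2 = 4)
-1 + 19*(j*(-2 + C(4, 3)/R)) = -1 + 19*(-32*(-2 + 2/4)) = -1 + 19*(-32*(-2 + 2*(1/4))) = -1 + 19*(-32*(-2 + 1/2)) = -1 + 19*(-32*(-3/2)) = -1 + 19*48 = -1 + 912 = 911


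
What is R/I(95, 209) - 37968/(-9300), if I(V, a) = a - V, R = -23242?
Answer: -8825927/44175 ≈ -199.79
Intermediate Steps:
R/I(95, 209) - 37968/(-9300) = -23242/(209 - 1*95) - 37968/(-9300) = -23242/(209 - 95) - 37968*(-1/9300) = -23242/114 + 3164/775 = -23242*1/114 + 3164/775 = -11621/57 + 3164/775 = -8825927/44175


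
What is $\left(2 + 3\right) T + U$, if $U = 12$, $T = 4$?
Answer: $32$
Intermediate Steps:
$\left(2 + 3\right) T + U = \left(2 + 3\right) 4 + 12 = 5 \cdot 4 + 12 = 20 + 12 = 32$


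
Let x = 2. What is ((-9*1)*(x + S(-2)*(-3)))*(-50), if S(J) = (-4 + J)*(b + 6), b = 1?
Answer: 57600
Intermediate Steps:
S(J) = -28 + 7*J (S(J) = (-4 + J)*(1 + 6) = (-4 + J)*7 = -28 + 7*J)
((-9*1)*(x + S(-2)*(-3)))*(-50) = ((-9*1)*(2 + (-28 + 7*(-2))*(-3)))*(-50) = -9*(2 + (-28 - 14)*(-3))*(-50) = -9*(2 - 42*(-3))*(-50) = -9*(2 + 126)*(-50) = -9*128*(-50) = -1152*(-50) = 57600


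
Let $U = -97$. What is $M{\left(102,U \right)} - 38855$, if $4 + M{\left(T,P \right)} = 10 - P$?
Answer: $-38752$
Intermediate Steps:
$M{\left(T,P \right)} = 6 - P$ ($M{\left(T,P \right)} = -4 - \left(-10 + P\right) = 6 - P$)
$M{\left(102,U \right)} - 38855 = \left(6 - -97\right) - 38855 = \left(6 + 97\right) - 38855 = 103 - 38855 = -38752$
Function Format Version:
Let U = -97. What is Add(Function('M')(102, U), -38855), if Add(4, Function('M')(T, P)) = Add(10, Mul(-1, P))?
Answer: -38752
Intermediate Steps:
Function('M')(T, P) = Add(6, Mul(-1, P)) (Function('M')(T, P) = Add(-4, Add(10, Mul(-1, P))) = Add(6, Mul(-1, P)))
Add(Function('M')(102, U), -38855) = Add(Add(6, Mul(-1, -97)), -38855) = Add(Add(6, 97), -38855) = Add(103, -38855) = -38752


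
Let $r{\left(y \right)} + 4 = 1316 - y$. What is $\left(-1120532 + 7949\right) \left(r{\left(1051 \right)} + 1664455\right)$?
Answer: $-1852134721428$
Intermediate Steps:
$r{\left(y \right)} = 1312 - y$ ($r{\left(y \right)} = -4 - \left(-1316 + y\right) = 1312 - y$)
$\left(-1120532 + 7949\right) \left(r{\left(1051 \right)} + 1664455\right) = \left(-1120532 + 7949\right) \left(\left(1312 - 1051\right) + 1664455\right) = - 1112583 \left(\left(1312 - 1051\right) + 1664455\right) = - 1112583 \left(261 + 1664455\right) = \left(-1112583\right) 1664716 = -1852134721428$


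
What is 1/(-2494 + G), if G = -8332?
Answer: -1/10826 ≈ -9.2370e-5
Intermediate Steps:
1/(-2494 + G) = 1/(-2494 - 8332) = 1/(-10826) = -1/10826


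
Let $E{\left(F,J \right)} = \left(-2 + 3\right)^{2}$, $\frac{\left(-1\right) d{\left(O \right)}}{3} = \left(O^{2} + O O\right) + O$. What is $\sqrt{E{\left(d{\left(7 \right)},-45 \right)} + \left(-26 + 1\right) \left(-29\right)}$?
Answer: $11 \sqrt{6} \approx 26.944$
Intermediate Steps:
$d{\left(O \right)} = - 6 O^{2} - 3 O$ ($d{\left(O \right)} = - 3 \left(\left(O^{2} + O O\right) + O\right) = - 3 \left(\left(O^{2} + O^{2}\right) + O\right) = - 3 \left(2 O^{2} + O\right) = - 3 \left(O + 2 O^{2}\right) = - 6 O^{2} - 3 O$)
$E{\left(F,J \right)} = 1$ ($E{\left(F,J \right)} = 1^{2} = 1$)
$\sqrt{E{\left(d{\left(7 \right)},-45 \right)} + \left(-26 + 1\right) \left(-29\right)} = \sqrt{1 + \left(-26 + 1\right) \left(-29\right)} = \sqrt{1 - -725} = \sqrt{1 + 725} = \sqrt{726} = 11 \sqrt{6}$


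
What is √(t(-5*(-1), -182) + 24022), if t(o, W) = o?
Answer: √24027 ≈ 155.01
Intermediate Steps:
√(t(-5*(-1), -182) + 24022) = √(-5*(-1) + 24022) = √(5 + 24022) = √24027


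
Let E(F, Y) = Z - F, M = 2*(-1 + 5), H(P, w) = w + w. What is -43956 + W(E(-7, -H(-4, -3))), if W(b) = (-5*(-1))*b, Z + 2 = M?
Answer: -43891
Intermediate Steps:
H(P, w) = 2*w
M = 8 (M = 2*4 = 8)
Z = 6 (Z = -2 + 8 = 6)
E(F, Y) = 6 - F
W(b) = 5*b (W(b) = (-5*(-1))*b = 5*b)
-43956 + W(E(-7, -H(-4, -3))) = -43956 + 5*(6 - 1*(-7)) = -43956 + 5*(6 + 7) = -43956 + 5*13 = -43956 + 65 = -43891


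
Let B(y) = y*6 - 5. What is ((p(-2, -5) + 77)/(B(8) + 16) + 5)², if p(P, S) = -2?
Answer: 136900/3481 ≈ 39.328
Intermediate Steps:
B(y) = -5 + 6*y (B(y) = 6*y - 5 = -5 + 6*y)
((p(-2, -5) + 77)/(B(8) + 16) + 5)² = ((-2 + 77)/((-5 + 6*8) + 16) + 5)² = (75/((-5 + 48) + 16) + 5)² = (75/(43 + 16) + 5)² = (75/59 + 5)² = (370/59)² = 136900/3481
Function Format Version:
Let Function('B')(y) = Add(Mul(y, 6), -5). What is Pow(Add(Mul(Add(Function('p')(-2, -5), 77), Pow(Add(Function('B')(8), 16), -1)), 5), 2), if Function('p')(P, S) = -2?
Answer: Rational(136900, 3481) ≈ 39.328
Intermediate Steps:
Function('B')(y) = Add(-5, Mul(6, y)) (Function('B')(y) = Add(Mul(6, y), -5) = Add(-5, Mul(6, y)))
Pow(Add(Mul(Add(Function('p')(-2, -5), 77), Pow(Add(Function('B')(8), 16), -1)), 5), 2) = Pow(Add(Mul(Add(-2, 77), Pow(Add(Add(-5, Mul(6, 8)), 16), -1)), 5), 2) = Pow(Add(Mul(75, Pow(Add(Add(-5, 48), 16), -1)), 5), 2) = Pow(Add(Mul(75, Pow(Add(43, 16), -1)), 5), 2) = Pow(Add(Mul(75, Pow(59, -1)), 5), 2) = Pow(Add(Mul(75, Rational(1, 59)), 5), 2) = Pow(Add(Rational(75, 59), 5), 2) = Pow(Rational(370, 59), 2) = Rational(136900, 3481)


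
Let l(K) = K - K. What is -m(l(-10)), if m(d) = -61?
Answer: 61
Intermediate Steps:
l(K) = 0
-m(l(-10)) = -1*(-61) = 61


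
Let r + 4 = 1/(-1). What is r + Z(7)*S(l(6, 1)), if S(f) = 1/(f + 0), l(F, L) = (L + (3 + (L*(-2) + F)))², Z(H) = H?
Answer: -313/64 ≈ -4.8906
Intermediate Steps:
r = -5 (r = -4 + 1/(-1) = -4 - 1 = -5)
l(F, L) = (3 + F - L)² (l(F, L) = (L + (3 + (-2*L + F)))² = (L + (3 + (F - 2*L)))² = (L + (3 + F - 2*L))² = (3 + F - L)²)
S(f) = 1/f
r + Z(7)*S(l(6, 1)) = -5 + 7/((3 + 6 - 1*1)²) = -5 + 7/((3 + 6 - 1)²) = -5 + 7/(8²) = -5 + 7/64 = -313/64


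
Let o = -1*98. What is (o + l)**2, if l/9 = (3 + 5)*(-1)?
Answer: 28900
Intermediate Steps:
o = -98
l = -72 (l = 9*((3 + 5)*(-1)) = 9*(8*(-1)) = 9*(-8) = -72)
(o + l)**2 = (-98 - 72)**2 = (-170)**2 = 28900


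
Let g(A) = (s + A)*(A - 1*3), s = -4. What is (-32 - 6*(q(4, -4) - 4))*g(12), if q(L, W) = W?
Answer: 1152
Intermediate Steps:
g(A) = (-4 + A)*(-3 + A) (g(A) = (-4 + A)*(A - 1*3) = (-4 + A)*(A - 3) = (-4 + A)*(-3 + A))
(-32 - 6*(q(4, -4) - 4))*g(12) = (-32 - 6*(-4 - 4))*(12 + 12**2 - 7*12) = (-32 - 6*(-8))*(12 + 144 - 84) = (-32 + 48)*72 = 16*72 = 1152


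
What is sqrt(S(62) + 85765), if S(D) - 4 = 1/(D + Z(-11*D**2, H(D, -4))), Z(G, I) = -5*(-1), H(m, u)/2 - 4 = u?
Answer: 14*sqrt(1964373)/67 ≈ 292.86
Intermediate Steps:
H(m, u) = 8 + 2*u
Z(G, I) = 5
S(D) = 4 + 1/(5 + D) (S(D) = 4 + 1/(D + 5) = 4 + 1/(5 + D))
sqrt(S(62) + 85765) = sqrt((21 + 4*62)/(5 + 62) + 85765) = sqrt((21 + 248)/67 + 85765) = sqrt((1/67)*269 + 85765) = sqrt(269/67 + 85765) = sqrt(5746524/67) = 14*sqrt(1964373)/67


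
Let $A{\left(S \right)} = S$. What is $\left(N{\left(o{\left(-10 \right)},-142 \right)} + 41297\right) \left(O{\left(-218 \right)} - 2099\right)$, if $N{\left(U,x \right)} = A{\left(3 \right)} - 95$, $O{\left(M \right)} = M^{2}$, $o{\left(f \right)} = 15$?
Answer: $1871737125$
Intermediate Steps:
$N{\left(U,x \right)} = -92$ ($N{\left(U,x \right)} = 3 - 95 = -92$)
$\left(N{\left(o{\left(-10 \right)},-142 \right)} + 41297\right) \left(O{\left(-218 \right)} - 2099\right) = \left(-92 + 41297\right) \left(\left(-218\right)^{2} - 2099\right) = 41205 \left(47524 - 2099\right) = 41205 \cdot 45425 = 1871737125$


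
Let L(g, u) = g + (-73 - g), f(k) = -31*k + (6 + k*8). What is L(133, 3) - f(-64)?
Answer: -1551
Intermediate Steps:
f(k) = 6 - 23*k (f(k) = -31*k + (6 + 8*k) = 6 - 23*k)
L(g, u) = -73
L(133, 3) - f(-64) = -73 - (6 - 23*(-64)) = -73 - (6 + 1472) = -73 - 1*1478 = -73 - 1478 = -1551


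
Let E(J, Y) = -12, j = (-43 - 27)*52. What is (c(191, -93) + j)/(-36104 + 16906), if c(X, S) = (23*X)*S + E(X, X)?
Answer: 412201/19198 ≈ 21.471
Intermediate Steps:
j = -3640 (j = -70*52 = -3640)
c(X, S) = -12 + 23*S*X (c(X, S) = (23*X)*S - 12 = 23*S*X - 12 = -12 + 23*S*X)
(c(191, -93) + j)/(-36104 + 16906) = ((-12 + 23*(-93)*191) - 3640)/(-36104 + 16906) = ((-12 - 408549) - 3640)/(-19198) = (-408561 - 3640)*(-1/19198) = -412201*(-1/19198) = 412201/19198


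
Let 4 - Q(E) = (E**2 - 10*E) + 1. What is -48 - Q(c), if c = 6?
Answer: -75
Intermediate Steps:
Q(E) = 3 - E**2 + 10*E (Q(E) = 4 - ((E**2 - 10*E) + 1) = 4 - (1 + E**2 - 10*E) = 4 + (-1 - E**2 + 10*E) = 3 - E**2 + 10*E)
-48 - Q(c) = -48 - (3 - 1*6**2 + 10*6) = -48 - (3 - 1*36 + 60) = -48 - (3 - 36 + 60) = -48 - 1*27 = -48 - 27 = -75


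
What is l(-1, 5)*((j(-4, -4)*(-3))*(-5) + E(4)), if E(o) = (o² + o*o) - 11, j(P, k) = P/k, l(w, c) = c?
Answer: 180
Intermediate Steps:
E(o) = -11 + 2*o² (E(o) = (o² + o²) - 11 = 2*o² - 11 = -11 + 2*o²)
l(-1, 5)*((j(-4, -4)*(-3))*(-5) + E(4)) = 5*((-4/(-4)*(-3))*(-5) + (-11 + 2*4²)) = 5*((-4*(-¼)*(-3))*(-5) + (-11 + 2*16)) = 5*((1*(-3))*(-5) + (-11 + 32)) = 5*(-3*(-5) + 21) = 5*(15 + 21) = 5*36 = 180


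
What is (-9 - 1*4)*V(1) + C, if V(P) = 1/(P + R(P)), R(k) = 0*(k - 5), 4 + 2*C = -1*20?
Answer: -25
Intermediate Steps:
C = -12 (C = -2 + (-1*20)/2 = -2 + (1/2)*(-20) = -2 - 10 = -12)
R(k) = 0 (R(k) = 0*(-5 + k) = 0)
V(P) = 1/P (V(P) = 1/(P + 0) = 1/P)
(-9 - 1*4)*V(1) + C = (-9 - 1*4)/1 - 12 = (-9 - 4)*1 - 12 = -13*1 - 12 = -13 - 12 = -25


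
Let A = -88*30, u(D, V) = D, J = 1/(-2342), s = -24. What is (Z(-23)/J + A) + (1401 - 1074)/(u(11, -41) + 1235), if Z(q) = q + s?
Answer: 133863091/1246 ≈ 1.0743e+5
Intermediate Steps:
J = -1/2342 ≈ -0.00042699
Z(q) = -24 + q (Z(q) = q - 24 = -24 + q)
A = -2640
(Z(-23)/J + A) + (1401 - 1074)/(u(11, -41) + 1235) = ((-24 - 23)/(-1/2342) - 2640) + (1401 - 1074)/(11 + 1235) = (-47*(-2342) - 2640) + 327/1246 = (110074 - 2640) + 327*(1/1246) = 107434 + 327/1246 = 133863091/1246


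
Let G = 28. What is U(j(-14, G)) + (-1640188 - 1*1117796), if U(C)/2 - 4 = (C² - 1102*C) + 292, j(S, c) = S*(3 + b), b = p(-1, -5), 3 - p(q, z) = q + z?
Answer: -2330672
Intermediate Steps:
p(q, z) = 3 - q - z (p(q, z) = 3 - (q + z) = 3 + (-q - z) = 3 - q - z)
b = 9 (b = 3 - 1*(-1) - 1*(-5) = 3 + 1 + 5 = 9)
j(S, c) = 12*S (j(S, c) = S*(3 + 9) = S*12 = 12*S)
U(C) = 592 - 2204*C + 2*C² (U(C) = 8 + 2*((C² - 1102*C) + 292) = 8 + 2*(292 + C² - 1102*C) = 8 + (584 - 2204*C + 2*C²) = 592 - 2204*C + 2*C²)
U(j(-14, G)) + (-1640188 - 1*1117796) = (592 - 26448*(-14) + 2*(12*(-14))²) + (-1640188 - 1*1117796) = (592 - 2204*(-168) + 2*(-168)²) + (-1640188 - 1117796) = (592 + 370272 + 2*28224) - 2757984 = (592 + 370272 + 56448) - 2757984 = 427312 - 2757984 = -2330672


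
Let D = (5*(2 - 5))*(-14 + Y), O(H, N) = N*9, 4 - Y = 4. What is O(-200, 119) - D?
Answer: 861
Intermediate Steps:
Y = 0 (Y = 4 - 1*4 = 4 - 4 = 0)
O(H, N) = 9*N
D = 210 (D = (5*(2 - 5))*(-14 + 0) = (5*(-3))*(-14) = -15*(-14) = 210)
O(-200, 119) - D = 9*119 - 1*210 = 1071 - 210 = 861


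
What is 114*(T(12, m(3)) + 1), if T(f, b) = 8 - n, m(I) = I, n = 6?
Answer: 342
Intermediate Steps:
T(f, b) = 2 (T(f, b) = 8 - 1*6 = 8 - 6 = 2)
114*(T(12, m(3)) + 1) = 114*(2 + 1) = 114*3 = 342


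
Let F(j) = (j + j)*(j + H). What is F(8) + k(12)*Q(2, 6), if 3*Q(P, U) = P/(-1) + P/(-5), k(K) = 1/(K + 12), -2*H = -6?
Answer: 5279/30 ≈ 175.97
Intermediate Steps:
H = 3 (H = -½*(-6) = 3)
k(K) = 1/(12 + K)
Q(P, U) = -2*P/5 (Q(P, U) = (P/(-1) + P/(-5))/3 = (P*(-1) + P*(-⅕))/3 = (-P - P/5)/3 = (-6*P/5)/3 = -2*P/5)
F(j) = 2*j*(3 + j) (F(j) = (j + j)*(j + 3) = (2*j)*(3 + j) = 2*j*(3 + j))
F(8) + k(12)*Q(2, 6) = 2*8*(3 + 8) + (-⅖*2)/(12 + 12) = 2*8*11 - ⅘/24 = 176 + (1/24)*(-⅘) = 176 - 1/30 = 5279/30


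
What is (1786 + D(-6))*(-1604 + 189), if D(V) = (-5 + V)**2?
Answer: -2698405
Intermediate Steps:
(1786 + D(-6))*(-1604 + 189) = (1786 + (-5 - 6)**2)*(-1604 + 189) = (1786 + (-11)**2)*(-1415) = (1786 + 121)*(-1415) = 1907*(-1415) = -2698405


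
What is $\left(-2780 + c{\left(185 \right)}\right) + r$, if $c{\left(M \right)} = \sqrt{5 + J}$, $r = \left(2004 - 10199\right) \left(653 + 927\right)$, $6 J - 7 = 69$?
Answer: $-12950880 + \frac{\sqrt{159}}{3} \approx -1.2951 \cdot 10^{7}$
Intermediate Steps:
$J = \frac{38}{3}$ ($J = \frac{7}{6} + \frac{1}{6} \cdot 69 = \frac{7}{6} + \frac{23}{2} = \frac{38}{3} \approx 12.667$)
$r = -12948100$ ($r = \left(-8195\right) 1580 = -12948100$)
$c{\left(M \right)} = \frac{\sqrt{159}}{3}$ ($c{\left(M \right)} = \sqrt{5 + \frac{38}{3}} = \sqrt{\frac{53}{3}} = \frac{\sqrt{159}}{3}$)
$\left(-2780 + c{\left(185 \right)}\right) + r = \left(-2780 + \frac{\sqrt{159}}{3}\right) - 12948100 = -12950880 + \frac{\sqrt{159}}{3}$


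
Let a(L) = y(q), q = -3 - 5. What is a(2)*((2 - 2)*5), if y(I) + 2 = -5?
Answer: 0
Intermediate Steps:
q = -8
y(I) = -7 (y(I) = -2 - 5 = -7)
a(L) = -7
a(2)*((2 - 2)*5) = -7*(2 - 2)*5 = -0*5 = -7*0 = 0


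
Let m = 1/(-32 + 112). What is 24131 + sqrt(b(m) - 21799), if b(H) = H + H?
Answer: 24131 + I*sqrt(8719590)/20 ≈ 24131.0 + 147.64*I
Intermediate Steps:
m = 1/80 ≈ 0.012500
b(H) = 2*H
24131 + sqrt(b(m) - 21799) = 24131 + sqrt(2*(1/80) - 21799) = 24131 + sqrt(1/40 - 21799) = 24131 + sqrt(-871959/40) = 24131 + I*sqrt(8719590)/20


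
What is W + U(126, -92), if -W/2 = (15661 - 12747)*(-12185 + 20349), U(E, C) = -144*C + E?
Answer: -47566418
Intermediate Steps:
U(E, C) = E - 144*C
W = -47579792 (W = -2*(15661 - 12747)*(-12185 + 20349) = -5828*8164 = -2*23789896 = -47579792)
W + U(126, -92) = -47579792 + (126 - 144*(-92)) = -47579792 + (126 + 13248) = -47579792 + 13374 = -47566418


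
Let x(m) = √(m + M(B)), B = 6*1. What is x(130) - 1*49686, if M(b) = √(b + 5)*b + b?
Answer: -49686 + √(136 + 6*√11) ≈ -49674.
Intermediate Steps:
B = 6
M(b) = b + b*√(5 + b) (M(b) = √(5 + b)*b + b = b*√(5 + b) + b = b + b*√(5 + b))
x(m) = √(6 + m + 6*√11) (x(m) = √(m + 6*(1 + √(5 + 6))) = √(m + 6*(1 + √11)) = √(m + (6 + 6*√11)) = √(6 + m + 6*√11))
x(130) - 1*49686 = √(6 + 130 + 6*√11) - 1*49686 = √(136 + 6*√11) - 49686 = -49686 + √(136 + 6*√11)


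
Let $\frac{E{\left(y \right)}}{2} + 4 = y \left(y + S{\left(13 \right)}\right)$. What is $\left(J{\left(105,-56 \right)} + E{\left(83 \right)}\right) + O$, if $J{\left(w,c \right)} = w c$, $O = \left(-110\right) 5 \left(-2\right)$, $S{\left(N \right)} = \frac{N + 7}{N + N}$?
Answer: $\frac{118530}{13} \approx 9117.7$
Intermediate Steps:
$S{\left(N \right)} = \frac{7 + N}{2 N}$
$E{\left(y \right)} = -8 + 2 y \left(\frac{10}{13} + y\right)$ ($E{\left(y \right)} = -8 + 2 y \left(y + \frac{7 + 13}{2 \cdot 13}\right) = -8 + 2 y \left(y + \frac{1}{2} \cdot \frac{1}{13} \cdot 20\right) = -8 + 2 y \left(y + \frac{10}{13}\right) = -8 + 2 y \left(\frac{10}{13} + y\right)$)
$O = 1100$ ($O = \left(-550\right) \left(-2\right) = 1100$)
$J{\left(w,c \right)} = c w$
$\left(J{\left(105,-56 \right)} + E{\left(83 \right)}\right) + O = \left(\left(-56\right) 105 + \left(-8 + 2 \cdot 83^{2} + \frac{20}{13} \cdot 83\right)\right) + 1100 = \left(-5880 + \left(-8 + 2 \cdot 6889 + \frac{1660}{13}\right)\right) + 1100 = \left(-5880 + \left(-8 + 13778 + \frac{1660}{13}\right)\right) + 1100 = \left(-5880 + \frac{180670}{13}\right) + 1100 = \frac{104230}{13} + 1100 = \frac{118530}{13}$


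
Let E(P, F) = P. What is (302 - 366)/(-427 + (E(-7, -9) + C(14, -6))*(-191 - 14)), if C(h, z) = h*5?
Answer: 32/6671 ≈ 0.0047969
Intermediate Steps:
C(h, z) = 5*h
(302 - 366)/(-427 + (E(-7, -9) + C(14, -6))*(-191 - 14)) = (302 - 366)/(-427 + (-7 + 5*14)*(-191 - 14)) = -64/(-427 + (-7 + 70)*(-205)) = -64/(-427 + 63*(-205)) = -64/(-427 - 12915) = -64/(-13342) = -64*(-1/13342) = 32/6671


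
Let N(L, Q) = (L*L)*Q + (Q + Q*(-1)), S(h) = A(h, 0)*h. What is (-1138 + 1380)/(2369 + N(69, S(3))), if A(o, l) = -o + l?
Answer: -11/1840 ≈ -0.0059783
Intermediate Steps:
A(o, l) = l - o
S(h) = -h**2 (S(h) = (0 - h)*h = (-h)*h = -h**2)
N(L, Q) = Q*L**2 (N(L, Q) = L**2*Q + (Q - Q) = Q*L**2 + 0 = Q*L**2)
(-1138 + 1380)/(2369 + N(69, S(3))) = (-1138 + 1380)/(2369 - 1*3**2*69**2) = 242/(2369 - 1*9*4761) = 242/(2369 - 9*4761) = 242/(2369 - 42849) = 242/(-40480) = 242*(-1/40480) = -11/1840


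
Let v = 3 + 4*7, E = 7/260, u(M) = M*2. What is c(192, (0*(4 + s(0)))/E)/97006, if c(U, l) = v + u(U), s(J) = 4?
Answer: 415/97006 ≈ 0.0042781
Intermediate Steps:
u(M) = 2*M
E = 7/260 (E = 7*(1/260) = 7/260 ≈ 0.026923)
v = 31 (v = 3 + 28 = 31)
c(U, l) = 31 + 2*U
c(192, (0*(4 + s(0)))/E)/97006 = (31 + 2*192)/97006 = (31 + 384)*(1/97006) = 415*(1/97006) = 415/97006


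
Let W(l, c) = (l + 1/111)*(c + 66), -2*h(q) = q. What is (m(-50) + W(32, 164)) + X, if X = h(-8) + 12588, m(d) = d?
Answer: 2209352/111 ≈ 19904.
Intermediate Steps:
h(q) = -q/2
W(l, c) = (66 + c)*(1/111 + l) (W(l, c) = (l + 1/111)*(66 + c) = (1/111 + l)*(66 + c) = (66 + c)*(1/111 + l))
X = 12592 (X = -½*(-8) + 12588 = 4 + 12588 = 12592)
(m(-50) + W(32, 164)) + X = (-50 + (22/37 + 66*32 + (1/111)*164 + 164*32)) + 12592 = (-50 + (22/37 + 2112 + 164/111 + 5248)) + 12592 = (-50 + 817190/111) + 12592 = 811640/111 + 12592 = 2209352/111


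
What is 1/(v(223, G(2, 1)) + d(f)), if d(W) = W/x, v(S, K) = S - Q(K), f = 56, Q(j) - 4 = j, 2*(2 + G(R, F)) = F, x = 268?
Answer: 134/29575 ≈ 0.0045309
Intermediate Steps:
G(R, F) = -2 + F/2
Q(j) = 4 + j
v(S, K) = -4 + S - K (v(S, K) = S - (4 + K) = S + (-4 - K) = -4 + S - K)
d(W) = W/268
1/(v(223, G(2, 1)) + d(f)) = 1/((-4 + 223 - (-2 + (1/2)*1)) + (1/268)*56) = 1/((-4 + 223 - (-2 + 1/2)) + 14/67) = 1/((-4 + 223 - 1*(-3/2)) + 14/67) = 1/((-4 + 223 + 3/2) + 14/67) = 1/(441/2 + 14/67) = 1/(29575/134) = 134/29575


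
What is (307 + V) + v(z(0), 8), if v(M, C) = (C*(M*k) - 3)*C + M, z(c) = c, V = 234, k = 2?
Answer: 517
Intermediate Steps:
v(M, C) = M + C*(-3 + 2*C*M) (v(M, C) = (C*(M*2) - 3)*C + M = (C*(2*M) - 3)*C + M = (2*C*M - 3)*C + M = (-3 + 2*C*M)*C + M = C*(-3 + 2*C*M) + M = M + C*(-3 + 2*C*M))
(307 + V) + v(z(0), 8) = (307 + 234) + (0 - 3*8 + 2*0*8²) = 541 + (0 - 24 + 2*0*64) = 541 + (0 - 24 + 0) = 541 - 24 = 517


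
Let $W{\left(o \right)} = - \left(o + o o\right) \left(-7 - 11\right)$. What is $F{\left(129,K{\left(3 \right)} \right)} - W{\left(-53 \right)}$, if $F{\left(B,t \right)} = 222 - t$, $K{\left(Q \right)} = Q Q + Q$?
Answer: $-49398$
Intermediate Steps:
$K{\left(Q \right)} = Q + Q^{2}$ ($K{\left(Q \right)} = Q^{2} + Q = Q + Q^{2}$)
$W{\left(o \right)} = 18 o + 18 o^{2}$ ($W{\left(o \right)} = - \left(o + o^{2}\right) \left(-7 - 11\right) = - \left(o + o^{2}\right) \left(-18\right) = - (- 18 o - 18 o^{2}) = 18 o + 18 o^{2}$)
$F{\left(129,K{\left(3 \right)} \right)} - W{\left(-53 \right)} = \left(222 - 3 \left(1 + 3\right)\right) - 18 \left(-53\right) \left(1 - 53\right) = \left(222 - 3 \cdot 4\right) - 18 \left(-53\right) \left(-52\right) = \left(222 - 12\right) - 49608 = 210 - 49608 = -49398$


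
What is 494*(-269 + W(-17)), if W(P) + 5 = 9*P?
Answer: -210938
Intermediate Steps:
W(P) = -5 + 9*P
494*(-269 + W(-17)) = 494*(-269 + (-5 + 9*(-17))) = 494*(-269 + (-5 - 153)) = 494*(-269 - 158) = 494*(-427) = -210938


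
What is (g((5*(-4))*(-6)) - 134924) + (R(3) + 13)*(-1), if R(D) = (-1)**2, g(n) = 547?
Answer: -134391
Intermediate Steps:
R(D) = 1
(g((5*(-4))*(-6)) - 134924) + (R(3) + 13)*(-1) = (547 - 134924) + (1 + 13)*(-1) = -134377 + 14*(-1) = -134377 - 14 = -134391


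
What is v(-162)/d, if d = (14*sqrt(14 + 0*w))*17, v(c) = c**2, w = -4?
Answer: 6561*sqrt(14)/833 ≈ 29.471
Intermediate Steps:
d = 238*sqrt(14) (d = (14*sqrt(14 + 0*(-4)))*17 = (14*sqrt(14 + 0))*17 = (14*sqrt(14))*17 = 238*sqrt(14) ≈ 890.51)
v(-162)/d = (-162)**2/((238*sqrt(14))) = 26244*(sqrt(14)/3332) = 6561*sqrt(14)/833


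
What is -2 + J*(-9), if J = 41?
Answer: -371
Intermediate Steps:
-2 + J*(-9) = -2 + 41*(-9) = -2 - 369 = -371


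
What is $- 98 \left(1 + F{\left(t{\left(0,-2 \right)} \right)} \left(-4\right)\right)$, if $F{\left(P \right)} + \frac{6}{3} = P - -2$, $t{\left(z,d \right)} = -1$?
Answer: $-490$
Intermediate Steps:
$F{\left(P \right)} = P$ ($F{\left(P \right)} = -2 + \left(P - -2\right) = -2 + \left(P + 2\right) = -2 + \left(2 + P\right) = P$)
$- 98 \left(1 + F{\left(t{\left(0,-2 \right)} \right)} \left(-4\right)\right) = - 98 \left(1 - -4\right) = - 98 \left(1 + 4\right) = \left(-98\right) 5 = -490$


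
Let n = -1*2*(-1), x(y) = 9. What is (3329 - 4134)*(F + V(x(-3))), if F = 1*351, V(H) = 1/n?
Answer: -565915/2 ≈ -2.8296e+5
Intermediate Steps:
n = 2 (n = -2*(-1) = 2)
V(H) = ½ (V(H) = 1/2 = ½)
F = 351
(3329 - 4134)*(F + V(x(-3))) = (3329 - 4134)*(351 + ½) = -805*703/2 = -565915/2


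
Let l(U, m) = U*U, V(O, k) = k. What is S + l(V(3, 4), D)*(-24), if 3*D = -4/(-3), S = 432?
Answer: 48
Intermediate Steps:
D = 4/9 (D = (-4/(-3))/3 = (-4*(-1/3))/3 = (1/3)*(4/3) = 4/9 ≈ 0.44444)
l(U, m) = U**2
S + l(V(3, 4), D)*(-24) = 432 + 4**2*(-24) = 432 + 16*(-24) = 432 - 384 = 48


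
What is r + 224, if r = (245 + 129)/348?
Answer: 39163/174 ≈ 225.07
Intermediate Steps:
r = 187/174 (r = 374*(1/348) = 187/174 ≈ 1.0747)
r + 224 = 187/174 + 224 = 39163/174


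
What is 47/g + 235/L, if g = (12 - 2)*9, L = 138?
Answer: 2303/1035 ≈ 2.2251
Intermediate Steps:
g = 90 (g = 10*9 = 90)
47/g + 235/L = 47/90 + 235/138 = 2303/1035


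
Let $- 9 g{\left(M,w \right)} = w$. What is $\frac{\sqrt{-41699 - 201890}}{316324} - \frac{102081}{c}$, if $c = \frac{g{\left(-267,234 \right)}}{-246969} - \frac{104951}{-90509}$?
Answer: $- \frac{78683039408169}{893861957} + \frac{i \sqrt{243589}}{316324} \approx -88026.0 + 0.0015603 i$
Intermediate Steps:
$g{\left(M,w \right)} = - \frac{w}{9}$
$c = \frac{893861957}{770790249}$ ($c = \frac{\left(- \frac{1}{9}\right) 234}{-246969} - \frac{104951}{-90509} = \left(-26\right) \left(- \frac{1}{246969}\right) - - \frac{3619}{3121} = \frac{26}{246969} + \frac{3619}{3121} = \frac{893861957}{770790249} \approx 1.1597$)
$\frac{\sqrt{-41699 - 201890}}{316324} - \frac{102081}{c} = \frac{\sqrt{-41699 - 201890}}{316324} - \frac{102081}{\frac{893861957}{770790249}} = \sqrt{-243589} \cdot \frac{1}{316324} - \frac{78683039408169}{893861957} = i \sqrt{243589} \cdot \frac{1}{316324} - \frac{78683039408169}{893861957} = \frac{i \sqrt{243589}}{316324} - \frac{78683039408169}{893861957} = - \frac{78683039408169}{893861957} + \frac{i \sqrt{243589}}{316324}$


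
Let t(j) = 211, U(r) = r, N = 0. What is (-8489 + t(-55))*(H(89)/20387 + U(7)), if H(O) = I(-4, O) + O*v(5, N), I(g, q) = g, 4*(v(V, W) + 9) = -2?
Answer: -1174312941/20387 ≈ -57601.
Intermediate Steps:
v(V, W) = -19/2 (v(V, W) = -9 + (1/4)*(-2) = -9 - 1/2 = -19/2)
H(O) = -4 - 19*O/2 (H(O) = -4 + O*(-19/2) = -4 - 19*O/2)
(-8489 + t(-55))*(H(89)/20387 + U(7)) = (-8489 + 211)*((-4 - 19/2*89)/20387 + 7) = -8278*((-4 - 1691/2)*(1/20387) + 7) = -8278*(-1699/2*1/20387 + 7) = -8278*(-1699/40774 + 7) = -8278*283719/40774 = -1174312941/20387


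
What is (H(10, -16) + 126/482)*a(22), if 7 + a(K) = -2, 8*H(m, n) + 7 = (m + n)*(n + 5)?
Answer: -132507/1928 ≈ -68.728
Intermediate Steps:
H(m, n) = -7/8 + (5 + n)*(m + n)/8 (H(m, n) = -7/8 + ((m + n)*(n + 5))/8 = -7/8 + ((m + n)*(5 + n))/8 = -7/8 + ((5 + n)*(m + n))/8 = -7/8 + (5 + n)*(m + n)/8)
a(K) = -9 (a(K) = -7 - 2 = -9)
(H(10, -16) + 126/482)*a(22) = ((-7/8 + (1/8)*(-16)**2 + (5/8)*10 + (5/8)*(-16) + (1/8)*10*(-16)) + 126/482)*(-9) = ((-7/8 + (1/8)*256 + 25/4 - 10 - 20) + 126*(1/482))*(-9) = ((-7/8 + 32 + 25/4 - 10 - 20) + 63/241)*(-9) = (59/8 + 63/241)*(-9) = (14723/1928)*(-9) = -132507/1928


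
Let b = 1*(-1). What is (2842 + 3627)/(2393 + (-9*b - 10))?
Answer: 6469/2392 ≈ 2.7044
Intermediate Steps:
b = -1
(2842 + 3627)/(2393 + (-9*b - 10)) = (2842 + 3627)/(2393 + (-9*(-1) - 10)) = 6469/(2393 + (9 - 10)) = 6469/(2393 - 1) = 6469/2392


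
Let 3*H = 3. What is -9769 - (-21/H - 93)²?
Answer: -22765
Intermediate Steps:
H = 1 (H = (⅓)*3 = 1)
-9769 - (-21/H - 93)² = -9769 - (-21/1 - 93)² = -9769 - (-21*1 - 93)² = -9769 - (-21 - 93)² = -9769 - 1*(-114)² = -9769 - 1*12996 = -9769 - 12996 = -22765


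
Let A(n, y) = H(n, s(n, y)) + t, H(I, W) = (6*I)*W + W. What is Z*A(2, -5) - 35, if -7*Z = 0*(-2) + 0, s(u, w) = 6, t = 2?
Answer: -35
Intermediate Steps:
H(I, W) = W + 6*I*W (H(I, W) = 6*I*W + W = W + 6*I*W)
A(n, y) = 8 + 36*n (A(n, y) = 6*(1 + 6*n) + 2 = (6 + 36*n) + 2 = 8 + 36*n)
Z = 0 (Z = -(0*(-2) + 0)/7 = -(0 + 0)/7 = -⅐*0 = 0)
Z*A(2, -5) - 35 = 0*(8 + 36*2) - 35 = 0*(8 + 72) - 35 = 0*80 - 35 = 0 - 35 = -35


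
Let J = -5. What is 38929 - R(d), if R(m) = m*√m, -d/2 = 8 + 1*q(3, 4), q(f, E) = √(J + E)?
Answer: 38929 - 2*√2*(-8 - I)^(3/2) ≈ 38941.0 - 63.625*I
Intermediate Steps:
q(f, E) = √(-5 + E)
d = -16 - 2*I (d = -2*(8 + 1*√(-5 + 4)) = -2*(8 + 1*√(-1)) = -2*(8 + 1*I) = -2*(8 + I) = -16 - 2*I ≈ -16.0 - 2.0*I)
R(m) = m^(3/2)
38929 - R(d) = 38929 - (-16 - 2*I)^(3/2)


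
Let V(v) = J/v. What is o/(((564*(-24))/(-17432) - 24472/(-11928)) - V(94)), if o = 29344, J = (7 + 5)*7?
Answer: 91444158048/6028537 ≈ 15169.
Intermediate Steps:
J = 84 (J = 12*7 = 84)
V(v) = 84/v
o/(((564*(-24))/(-17432) - 24472/(-11928)) - V(94)) = 29344/(((564*(-24))/(-17432) - 24472/(-11928)) - 84/94) = 29344/((-13536*(-1/17432) - 24472*(-1/11928)) - 84/94) = 29344/((1692/2179 + 437/213) - 1*42/47) = 29344/(1312619/464127 - 42/47) = 29344/(42199759/21813969) = 29344*(21813969/42199759) = 91444158048/6028537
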